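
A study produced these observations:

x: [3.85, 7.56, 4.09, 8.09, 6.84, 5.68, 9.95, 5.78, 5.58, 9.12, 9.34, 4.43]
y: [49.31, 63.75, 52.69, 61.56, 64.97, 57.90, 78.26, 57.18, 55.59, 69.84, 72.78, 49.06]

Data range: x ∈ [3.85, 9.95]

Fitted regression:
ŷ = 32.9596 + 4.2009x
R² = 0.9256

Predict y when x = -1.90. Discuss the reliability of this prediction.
ŷ = 24.9779, but this is extrapolation (below the data range [3.85, 9.95]) and may be unreliable.

Prediction calculation:
ŷ = 32.9596 + 4.2009 × (-1.90)
ŷ = 24.9779

Reliability:
- Data range: x ∈ [3.85, 9.95]
- Prediction point: x = -1.90 is 5.75 units below the observed range → this is EXTRAPOLATION, not interpolation

Why that matters here:
- Real relationships often flatten, saturate, or turn nonlinear at extremes
- The standard error of prediction grows with (x − x̄)², and x = -1.90 is far from x̄ = 6.69
- There are no observations near this x to validate the fitted line there

The R² = 0.9256 only validates the fit within [3.85, 9.95]; treat ŷ = 24.9779 with caution.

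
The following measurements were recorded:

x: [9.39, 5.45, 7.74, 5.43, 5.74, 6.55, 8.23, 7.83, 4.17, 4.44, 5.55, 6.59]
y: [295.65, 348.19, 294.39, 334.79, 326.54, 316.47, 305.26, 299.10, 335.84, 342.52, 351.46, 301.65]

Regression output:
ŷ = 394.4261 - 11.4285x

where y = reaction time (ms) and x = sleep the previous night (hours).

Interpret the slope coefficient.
An increase of one hour in sleep is associated with a 11.4285 ms decrease in predicted reaction time.

β₁ = -11.4285 is the change in predicted reaction time (ms) per additional hour of sleep.

Interpretation:
- Sleep up by 1 hour → predicted reaction time decreases by 11.4285 ms
- The effect is assumed constant over the observed range of x (linearity)

The intercept β₀ = 394.4261 is the predicted reaction time when sleep = 0; since the smallest observed x is 4.17, this is an extrapolation and mainly anchors the line.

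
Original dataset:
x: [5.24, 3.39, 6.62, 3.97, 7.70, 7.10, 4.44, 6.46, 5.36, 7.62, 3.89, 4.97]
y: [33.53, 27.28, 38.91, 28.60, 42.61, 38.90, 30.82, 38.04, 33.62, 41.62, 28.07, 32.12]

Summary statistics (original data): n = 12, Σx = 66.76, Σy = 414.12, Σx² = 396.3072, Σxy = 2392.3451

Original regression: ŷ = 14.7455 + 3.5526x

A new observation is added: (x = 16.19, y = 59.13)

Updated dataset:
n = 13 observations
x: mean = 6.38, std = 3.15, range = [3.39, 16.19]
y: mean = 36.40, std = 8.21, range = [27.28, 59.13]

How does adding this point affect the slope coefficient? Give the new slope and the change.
New slope β₁ = 2.5551 versus 3.5526 before: a change of -0.9975 (-28.1%).

The new point has HIGH LEVERAGE: x = 16.19 is far from the original mean x̄ = 66.76/12 ≈ 5.56 (original range [3.39, 7.70]).

Step 1: Update the sums with the new point (n goes from 12 to 13)
Σx  = 66.76 + 16.19 = 82.95
Σy  = 414.12 + 59.13 = 473.25
Σx² = 396.3072 + 16.19² = 396.3072 + 262.1161 = 658.4233
Σxy = 2392.3451 + 16.19×59.13 = 2392.3451 + 957.3147 = 3349.6598

Step 2: Recompute the slope with b₁ = (nΣxy − ΣxΣy) / (nΣx² − (Σx)²)
Numerator   = 13×3349.6598 − 82.95×473.25 = 43545.5774 − 39256.0875 = 4289.4899
Denominator = 13×658.4233 − 82.95² = 8559.5029 − 6880.7025 = 1678.8004
b₁(new) = 4289.4899 / 1678.8004 = 2.5551

(Same formula on the original sums: (12×2392.3451 − 66.76×414.12) / (12×396.3072 − 66.76²) = 1061.4900 / 298.7888 = 3.5526, matching the given fit.)

Step 3: Change in slope
Δβ₁ = 2.5551 − 3.5526 = -0.9975
Relative change = -0.9975 / 3.5526 × 100% = -28.1%
→ the slope decreases when the point is added.

A high-leverage point only changes the slope if it is off the original line; here y = 59.13 is below the original trend, so the slope decreases.
In practice: check such a point for data-entry or measurement error; examine leverage (hᵢ) and Cook's distance rather than deleting it automatically.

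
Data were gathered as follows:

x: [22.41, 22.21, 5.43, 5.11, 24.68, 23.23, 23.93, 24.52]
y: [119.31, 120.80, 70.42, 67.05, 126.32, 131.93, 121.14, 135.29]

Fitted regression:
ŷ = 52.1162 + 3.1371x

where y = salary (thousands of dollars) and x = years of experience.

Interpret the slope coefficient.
On average, salary is about 3.1371 thousand dollars higher for every extra year of experience.

The slope coefficient β₁ = 3.1371 represents the marginal effect of experience on salary.

Interpretation:
- Experience up by 1 year → predicted salary increases by 3.1371 thousand dollars
- This is a linear approximation: the same per-unit change is assumed across the whole observed x range
- The sign (+) gives the direction; the magnitude 3.1371 gives the size of the effect per year

The intercept β₀ = 52.1162 is the predicted salary when experience = 0; since the smallest observed x is 5.11, this is an extrapolation and mainly anchors the line.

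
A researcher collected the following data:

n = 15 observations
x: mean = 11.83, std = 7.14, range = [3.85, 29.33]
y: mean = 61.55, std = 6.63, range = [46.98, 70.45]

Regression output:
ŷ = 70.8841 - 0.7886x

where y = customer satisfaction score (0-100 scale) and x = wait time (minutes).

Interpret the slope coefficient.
On average, satisfaction score is about 0.7886 points lower for every extra minute of wait time.

β₁ = -0.7886 is the change in predicted satisfaction score (points) per additional minute of wait time.

Interpretation:
- Wait time up by 1 minute → predicted satisfaction score decreases by 0.7886 points
- The effect is assumed constant over the observed range of x (linearity)

(β₀ = 70.8841 is the fitted value at x = 0 and is not part of the slope interpretation.)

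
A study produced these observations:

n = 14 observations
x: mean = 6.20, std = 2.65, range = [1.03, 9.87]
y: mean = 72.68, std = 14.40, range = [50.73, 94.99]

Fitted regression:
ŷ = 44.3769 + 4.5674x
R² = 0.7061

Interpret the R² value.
About 70.61% of the variability in y is accounted for by the regression on x (R² = 0.7061) — a strong linear fit.

R² = 1 − SS_res/SS_tot compares the residual scatter to the total scatter of y about its mean.

Here R² = 0.7061:
- Explained: 70.61% of the variation in y
- Unexplained (residual): 100% − 70.61% = 29.39%
- Rule of thumb (below 0.3 weak; 0.3 to below 0.7 moderate; 0.7 and above strong) → strong

Calculation: R² = 1 − (SS_res / SS_tot), where SS_res is the sum of squared residuals and SS_tot the total sum of squares.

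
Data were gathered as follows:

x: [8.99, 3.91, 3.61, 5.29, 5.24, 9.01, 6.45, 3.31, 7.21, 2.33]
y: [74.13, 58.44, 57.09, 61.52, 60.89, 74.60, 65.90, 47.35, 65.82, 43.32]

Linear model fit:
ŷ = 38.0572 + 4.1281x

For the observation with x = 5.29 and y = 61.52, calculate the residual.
Residual = 1.6252

The residual is the difference between the actual value and the predicted value:

Residual = y - ŷ

Step 1: Calculate predicted value
ŷ = 38.0572 + 4.1281 × 5.29
ŷ = 59.8948

Step 2: Calculate residual
Residual = 61.52 - 59.8948
Residual = 1.6252

The residual is positive, so the observed y = 61.52 sits above the regression line (the line underestimates it by 1.6252).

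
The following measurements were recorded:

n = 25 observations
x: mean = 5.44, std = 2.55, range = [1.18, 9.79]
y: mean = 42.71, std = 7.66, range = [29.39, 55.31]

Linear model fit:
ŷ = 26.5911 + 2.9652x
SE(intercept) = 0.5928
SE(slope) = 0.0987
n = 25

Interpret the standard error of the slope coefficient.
SE(β̂₁) = 0.0987 is the estimated standard deviation of the slope estimate across repeated samples; relative to β̂₁ = 2.9652 that is 3.3%, a precise estimate.

What SE measures:
- The standard error quantifies the sampling variability of the coefficient estimate
- It is the estimated standard deviation of β̂₁ across hypothetical repeated samples of the same size
- Smaller SE → more precise estimate

Relative precision:
- SE / |β̂₁| = 0.0987 / 2.9652 = 3.3%
- Rule of thumb (under 20%: precise; 20% to under 50%: moderately precise; 50% or more: imprecise) → precise

Rough 95% range (±2 SE): 2.9652 ± 0.1974 → (2.7678, 3.1626).

What drives SE(β̂₁): larger n (here n = 25) → smaller SE; wider spread of x values → smaller SE; more residual scatter → larger SE.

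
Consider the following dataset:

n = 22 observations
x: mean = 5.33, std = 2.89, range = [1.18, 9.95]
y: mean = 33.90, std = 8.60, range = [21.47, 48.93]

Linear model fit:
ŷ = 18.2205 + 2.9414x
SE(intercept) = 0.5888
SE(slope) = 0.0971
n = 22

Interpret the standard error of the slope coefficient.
The slope 2.9414 is pinned down to within about ±0.0971 (one SE) by these data — relative uncertainty 3.3%, i.e. precise.

SE(β̂₁) = 0.0971 says: if we drew many samples of n = 22 from the same population and refit each time, the fitted slopes would scatter with a standard deviation of roughly 0.0971 around the true β₁.

Relative precision:
- SE / |β̂₁| = 0.0971 / 2.9414 = 3.3%
- Rule of thumb (under 20%: precise; 20% to under 50%: moderately precise; 50% or more: imprecise) → precise

Rough 95% range (±2 SE): 2.9414 ± 0.1942 → (2.7472, 3.1356).

What drives SE(β̂₁): more residual scatter → larger SE.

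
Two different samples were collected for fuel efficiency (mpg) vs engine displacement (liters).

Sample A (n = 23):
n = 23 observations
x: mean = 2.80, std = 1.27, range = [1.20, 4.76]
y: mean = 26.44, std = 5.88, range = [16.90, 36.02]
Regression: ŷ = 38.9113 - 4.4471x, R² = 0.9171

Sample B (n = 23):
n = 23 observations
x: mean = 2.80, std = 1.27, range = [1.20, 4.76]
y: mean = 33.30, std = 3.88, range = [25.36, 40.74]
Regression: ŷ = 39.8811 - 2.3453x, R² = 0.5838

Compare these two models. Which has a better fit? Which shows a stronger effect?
Model A has the better fit (R² = 0.9171 vs 0.5838). Model A shows the stronger effect (|β₁| = 4.4471 vs 2.3453).

Model Comparison:

Which explains more variance? (R²)
- Model A: R² = 0.9171 → 91.71% of variance in fuel efficiency explained
- Model B: R² = 0.5838 → 58.38% of variance in fuel efficiency explained
- 0.9171 > 0.5838 → Model A has the better fit

Which has the larger per-liter effect? (|β₁|)
- Model A: β₁ = -4.4471 → predicted fuel efficiency falls 4.4471 mpg per additional liter of engine displacement
- Model B: β₁ = -2.3453 → predicted fuel efficiency falls 2.3453 mpg per additional liter of engine displacement
- |-4.4471| > |-2.3453| → Model A shows the stronger marginal effect

Notes:
- The two samples could reflect different populations, time periods, or measurement quality.
- R² measures how tightly points cluster around the line; β₁ measures how steep the line is — they answer different questions.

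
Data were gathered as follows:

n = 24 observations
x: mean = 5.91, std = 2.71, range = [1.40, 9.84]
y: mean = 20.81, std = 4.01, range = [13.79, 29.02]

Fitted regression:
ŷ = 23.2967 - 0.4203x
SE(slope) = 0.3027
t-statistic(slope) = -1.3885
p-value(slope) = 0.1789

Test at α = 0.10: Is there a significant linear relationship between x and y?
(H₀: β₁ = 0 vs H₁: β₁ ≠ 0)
p-value = 0.1789 ≥ α = 0.10, so we fail to reject H₀. The relationship is not significant.

Hypothesis test for the slope coefficient:

H₀: β₁ = 0 (no linear relationship)
H₁: β₁ ≠ 0 (linear relationship exists)

Test statistic: t = β̂₁ / SE(β̂₁) = -0.4203 / 0.3027 = -1.3885

With df = 22, the two-sided p-value for |t| = 1.3885 is 0.1789.

Decision rule: reject H₀ if p-value < α.
p-value = 0.1789 ≥ α = 0.10 → fail to reject H₀.

Conclusion: the linear association between x and y is not significant at the 10% level.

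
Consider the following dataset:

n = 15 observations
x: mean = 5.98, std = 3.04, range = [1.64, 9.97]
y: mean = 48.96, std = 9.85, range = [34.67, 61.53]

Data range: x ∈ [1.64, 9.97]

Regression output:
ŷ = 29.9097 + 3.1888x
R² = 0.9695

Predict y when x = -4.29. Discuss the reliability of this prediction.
The equation gives ŷ = 16.2297; however x = -4.29 is 5.93 units below the observed range, so this extrapolated value should not be trusted.

Prediction calculation:
ŷ = 29.9097 + 3.1888 × (-4.29)
ŷ = 16.2297

Reliability:
- Data range: x ∈ [1.64, 9.97]
- Prediction point: x = -4.29 is 5.93 units below the observed range → this is EXTRAPOLATION, not interpolation

Why that matters here:
- The standard error of prediction grows with (x − x̄)², and x = -4.29 is far from x̄ = 5.98
- R² describes fit only over the sampled x values; it says nothing about behaviour beyond them
- There are no observations near this x to validate the fitted line there

Report the number if required, but flag clearly that it is an extrapolation.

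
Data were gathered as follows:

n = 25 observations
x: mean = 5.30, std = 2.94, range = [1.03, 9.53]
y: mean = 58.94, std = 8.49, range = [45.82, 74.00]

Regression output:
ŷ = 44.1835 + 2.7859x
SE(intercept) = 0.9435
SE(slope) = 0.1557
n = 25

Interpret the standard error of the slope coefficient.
SE(β̂₁) = 0.1557 is the estimated standard deviation of the slope estimate across repeated samples; relative to β̂₁ = 2.7859 that is 5.6%, a precise estimate.

SE(β̂₁) = 0.1557 says: if we drew many samples of n = 25 from the same population and refit each time, the fitted slopes would scatter with a standard deviation of roughly 0.1557 around the true β₁.

Relative precision:
- SE / |β̂₁| = 0.1557 / 2.7859 = 5.6%
- Rule of thumb (under 20%: precise; 20% to under 50%: moderately precise; 50% or more: imprecise) → precise

Link to the t-test: t = β̂₁ / SE(β̂₁) = 2.7859 / 0.1557 = 17.8927, the statistic for H₀: β₁ = 0.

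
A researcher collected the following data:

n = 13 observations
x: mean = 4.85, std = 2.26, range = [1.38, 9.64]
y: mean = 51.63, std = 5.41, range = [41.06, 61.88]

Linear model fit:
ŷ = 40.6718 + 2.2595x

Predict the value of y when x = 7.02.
ŷ = 56.5335

Plug x = 7.02 into the fitted line:

ŷ = 40.6718 + 2.2595 × 7.02
ŷ = 40.6718 + 15.8617
ŷ = 56.5335

This is the fitted mean response at that x — an individual observation would come with a wider prediction interval.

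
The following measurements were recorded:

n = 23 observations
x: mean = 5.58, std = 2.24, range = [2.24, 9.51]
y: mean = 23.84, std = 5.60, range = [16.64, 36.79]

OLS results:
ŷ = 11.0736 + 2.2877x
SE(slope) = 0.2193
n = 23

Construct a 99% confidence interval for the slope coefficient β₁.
The 99% CI for β₁ is (1.6668, 2.9086)

Confidence interval for the slope:

The 99% CI for β₁ is: β̂₁ ± t*(α/2, n-2) × SE(β̂₁)

Step 1: Find critical t-value
- Confidence level = 0.99
- Degrees of freedom = n - 2 = 23 - 2 = 21
- t*(α/2, 21) = 2.8314

Step 2: Calculate margin of error
Margin = 2.8314 × 0.2193 = 0.6209

Step 3: Construct interval
CI = 2.2877 ± 0.6209
CI = (1.6668, 2.9086)

Interpretation: each one-unit increase in x is associated with a change in mean y of between 1.6668 and 2.9086, with 99% confidence.
The interval does not include 0, suggesting a significant linear relationship.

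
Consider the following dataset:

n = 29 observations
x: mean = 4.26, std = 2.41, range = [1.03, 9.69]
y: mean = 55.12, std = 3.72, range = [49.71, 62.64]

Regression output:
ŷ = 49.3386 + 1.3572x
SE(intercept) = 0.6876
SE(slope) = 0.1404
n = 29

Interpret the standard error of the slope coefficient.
SE(slope) = 0.1404 measures the uncertainty in the estimated slope. The coefficient is estimated precisely (SE/|β̂₁| = 10.3%).

SE(β̂₁) = s / √Sxx, where s is the residual standard deviation and Sxx = Σ(x − x̄)². It is the yardstick for how far β̂₁ = 1.3572 could plausibly be from the true slope.

Relative precision:
- SE / |β̂₁| = 0.1404 / 1.3572 = 10.3%
- Rule of thumb (under 20%: precise; 20% to under 50%: moderately precise; 50% or more: imprecise) → precise

Rough 95% range (±2 SE): 1.3572 ± 0.2808 → (1.0764, 1.6380).

What drives SE(β̂₁): wider spread of x values → smaller SE.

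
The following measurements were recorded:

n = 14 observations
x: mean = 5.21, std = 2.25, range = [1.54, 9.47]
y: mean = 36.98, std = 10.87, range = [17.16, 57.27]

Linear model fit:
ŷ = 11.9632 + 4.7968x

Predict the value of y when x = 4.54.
ŷ = 33.7407

To predict y for x = 4.54, substitute into the regression equation:

ŷ = 11.9632 + 4.7968 × 4.54
ŷ = 11.9632 + 21.7775
ŷ = 33.7407

This is the fitted mean response at that x — an individual observation would come with a wider prediction interval.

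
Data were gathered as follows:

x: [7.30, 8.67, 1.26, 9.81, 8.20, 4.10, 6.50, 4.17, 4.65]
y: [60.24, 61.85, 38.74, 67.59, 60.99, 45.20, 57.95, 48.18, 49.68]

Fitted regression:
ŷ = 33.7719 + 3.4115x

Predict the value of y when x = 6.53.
ŷ = 56.0490

Plug x = 6.53 into the fitted line:

ŷ = 33.7719 + 3.4115 × 6.53
ŷ = 33.7719 + 22.2771
ŷ = 56.0490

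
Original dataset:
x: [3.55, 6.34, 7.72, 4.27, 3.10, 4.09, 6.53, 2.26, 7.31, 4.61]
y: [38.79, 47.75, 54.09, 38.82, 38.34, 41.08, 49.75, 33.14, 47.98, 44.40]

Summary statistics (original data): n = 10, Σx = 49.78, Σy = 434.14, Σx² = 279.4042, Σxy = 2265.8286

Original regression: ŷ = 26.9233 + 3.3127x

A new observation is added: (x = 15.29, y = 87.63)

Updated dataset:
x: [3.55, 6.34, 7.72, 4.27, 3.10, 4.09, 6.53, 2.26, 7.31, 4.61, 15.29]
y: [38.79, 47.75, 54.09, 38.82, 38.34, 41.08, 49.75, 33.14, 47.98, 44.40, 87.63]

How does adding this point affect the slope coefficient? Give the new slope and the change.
Adding the point moves β₁ from 3.3127 to 4.0476, i.e. it increases by 0.7349 (+22.2%).

x = 15.29 lies well outside the original x-range [2.26, 7.72] (x̄ ≈ 4.98), so this observation has high leverage and can move the slope substantially.

Step 1: Update the sums with the new point (n goes from 10 to 11)
Σx  = 49.78 + 15.29 = 65.07
Σy  = 434.14 + 87.63 = 521.77
Σx² = 279.4042 + 15.29² = 279.4042 + 233.7841 = 513.1883
Σxy = 2265.8286 + 15.29×87.63 = 2265.8286 + 1339.8627 = 3605.6913

Step 2: Recompute the slope with b₁ = (nΣxy − ΣxΣy) / (nΣx² − (Σx)²)
Numerator   = 11×3605.6913 − 65.07×521.77 = 39662.6043 − 33951.5739 = 5711.0304
Denominator = 11×513.1883 − 65.07² = 5645.0713 − 4234.1049 = 1410.9664
b₁(new) = 5711.0304 / 1410.9664 = 4.0476

(Same formula on the original sums: (10×2265.8286 − 49.78×434.14) / (10×279.4042 − 49.78²) = 1046.7968 / 315.9936 = 3.3127, matching the given fit.)

Step 3: Change in slope
Δβ₁ = 4.0476 − 3.3127 = +0.7349
Relative change = +0.7349 / 3.3127 × 100% = +22.2%
→ the slope increases when the point is added.

A high-leverage point only changes the slope if it is off the original line; here y = 87.63 is above the original trend, so the slope increases.
In practice: check such a point for data-entry or measurement error.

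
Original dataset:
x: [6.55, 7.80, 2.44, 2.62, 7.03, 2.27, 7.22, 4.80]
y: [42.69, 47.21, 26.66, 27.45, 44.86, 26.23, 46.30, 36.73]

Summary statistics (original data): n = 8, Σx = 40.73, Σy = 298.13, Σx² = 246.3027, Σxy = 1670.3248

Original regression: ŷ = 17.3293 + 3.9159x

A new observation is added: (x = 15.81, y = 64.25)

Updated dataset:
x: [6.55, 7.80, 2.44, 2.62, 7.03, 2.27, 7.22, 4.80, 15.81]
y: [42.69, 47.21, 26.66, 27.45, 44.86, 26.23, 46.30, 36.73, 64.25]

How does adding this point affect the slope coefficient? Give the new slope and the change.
Adding the point moves β₁ from 3.9159 to 2.9034, i.e. it decreases by 1.0125 (-25.9%).

x = 15.81 lies well outside the original x-range [2.27, 7.80] (x̄ ≈ 5.09), so this observation has high leverage and can move the slope substantially.

Step 1: Update the sums with the new point (n goes from 8 to 9)
Σx  = 40.73 + 15.81 = 56.54
Σy  = 298.13 + 64.25 = 362.38
Σx² = 246.3027 + 15.81² = 246.3027 + 249.9561 = 496.2588
Σxy = 1670.3248 + 15.81×64.25 = 1670.3248 + 1015.7925 = 2686.1173

Step 2: Recompute the slope with b₁ = (nΣxy − ΣxΣy) / (nΣx² − (Σx)²)
Numerator   = 9×2686.1173 − 56.54×362.38 = 24175.0557 − 20488.9652 = 3686.0905
Denominator = 9×496.2588 − 56.54² = 4466.3292 − 3196.7716 = 1269.5576
b₁(new) = 3686.0905 / 1269.5576 = 2.9034

(Same formula on the original sums: (8×1670.3248 − 40.73×298.13) / (8×246.3027 − 40.73²) = 1219.7635 / 311.4887 = 3.9159, matching the given fit.)

Step 3: Change in slope
Δβ₁ = 2.9034 − 3.9159 = -1.0125
Relative change = -1.0125 / 3.9159 × 100% = -25.9%
→ the slope decreases when the point is added.

A high-leverage point only changes the slope if it is off the original line; here y = 64.25 is below the original trend, so the slope decreases.
In practice: examine leverage (hᵢ) and Cook's distance rather than deleting it automatically; refit with and without it and report both if conclusions differ.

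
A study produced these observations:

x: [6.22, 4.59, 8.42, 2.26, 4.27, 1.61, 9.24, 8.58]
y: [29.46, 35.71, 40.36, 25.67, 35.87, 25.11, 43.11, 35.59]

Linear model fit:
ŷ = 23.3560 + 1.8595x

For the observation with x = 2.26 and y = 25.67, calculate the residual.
Residual = -1.8885

The residual is the difference between the actual value and the predicted value:

Residual = y - ŷ

Step 1: Calculate predicted value
ŷ = 23.3560 + 1.8595 × 2.26
ŷ = 27.5585

Step 2: Calculate residual
Residual = 25.67 - 27.5585
Residual = -1.8885

The residual is negative, so the observed y = 25.67 sits below the regression line (the line overestimates it by 1.8885).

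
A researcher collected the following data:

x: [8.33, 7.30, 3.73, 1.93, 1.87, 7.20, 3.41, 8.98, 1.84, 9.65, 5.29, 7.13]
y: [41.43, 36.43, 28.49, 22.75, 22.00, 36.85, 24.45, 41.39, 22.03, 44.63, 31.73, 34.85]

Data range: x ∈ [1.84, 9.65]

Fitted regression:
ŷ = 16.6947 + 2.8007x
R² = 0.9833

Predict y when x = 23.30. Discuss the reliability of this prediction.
The equation gives ŷ = 81.9510; however x = 23.30 is 13.65 units above the observed range, so this extrapolated value should not be trusted.

Prediction calculation:
ŷ = 16.6947 + 2.8007 × 23.30
ŷ = 81.9510

Reliability:
- Data range: x ∈ [1.84, 9.65]
- Prediction point: x = 23.30 is 13.65 units above the observed range → this is EXTRAPOLATION, not interpolation

Why that matters here:
- The linear relationship may not hold outside the observed range
- R² describes fit only over the sampled x values; it says nothing about behaviour beyond them

A defensible statement: 'if the linear trend continued to x = 23.30, y would be about 81.9510' — the premise is untested.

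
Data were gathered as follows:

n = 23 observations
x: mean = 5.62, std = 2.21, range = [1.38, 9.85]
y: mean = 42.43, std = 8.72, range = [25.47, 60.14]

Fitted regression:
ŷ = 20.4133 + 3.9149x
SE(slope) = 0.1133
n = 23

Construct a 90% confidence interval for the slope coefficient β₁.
The 90% CI for β₁ is (3.7199, 4.1099)

Confidence interval for the slope:

The 90% CI for β₁ is: β̂₁ ± t*(α/2, n-2) × SE(β̂₁)

Step 1: Find critical t-value
- Confidence level = 0.9
- Degrees of freedom = n - 2 = 23 - 2 = 21
- t*(α/2, 21) = 1.7207

Step 2: Calculate margin of error
Margin = 1.7207 × 0.1133 = 0.1950

Step 3: Construct interval
CI = 3.9149 ± 0.1950
CI = (3.7199, 4.1099)

Interpretation: We are 90% confident that the true slope β₁ lies between 3.7199 and 4.1099.
The interval does not include 0, suggesting a significant linear relationship.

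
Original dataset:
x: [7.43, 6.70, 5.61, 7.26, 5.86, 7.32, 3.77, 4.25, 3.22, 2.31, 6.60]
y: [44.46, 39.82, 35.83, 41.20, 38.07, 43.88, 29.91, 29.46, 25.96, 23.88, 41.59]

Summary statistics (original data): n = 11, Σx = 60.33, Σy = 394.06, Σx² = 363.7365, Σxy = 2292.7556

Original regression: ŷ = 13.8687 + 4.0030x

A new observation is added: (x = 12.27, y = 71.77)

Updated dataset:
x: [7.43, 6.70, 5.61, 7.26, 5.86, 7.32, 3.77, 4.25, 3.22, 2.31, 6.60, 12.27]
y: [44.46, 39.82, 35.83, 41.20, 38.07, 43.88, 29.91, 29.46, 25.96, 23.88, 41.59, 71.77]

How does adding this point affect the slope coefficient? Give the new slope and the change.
New slope β₁ = 4.7309 versus 4.0030 before: a change of +0.7279 (+18.2%).

x = 12.27 lies well outside the original x-range [2.31, 7.43] (x̄ ≈ 5.48), so this observation has high leverage and can move the slope substantially.

Step 1: Update the sums with the new point (n goes from 11 to 12)
Σx  = 60.33 + 12.27 = 72.60
Σy  = 394.06 + 71.77 = 465.83
Σx² = 363.7365 + 12.27² = 363.7365 + 150.5529 = 514.2894
Σxy = 2292.7556 + 12.27×71.77 = 2292.7556 + 880.6179 = 3173.3735

Step 2: Recompute the slope with b₁ = (nΣxy − ΣxΣy) / (nΣx² − (Σx)²)
Numerator   = 12×3173.3735 − 72.60×465.83 = 38080.4820 − 33819.2580 = 4261.2240
Denominator = 12×514.2894 − 72.60² = 6171.4728 − 5270.7600 = 900.7128
b₁(new) = 4261.2240 / 900.7128 = 4.7309

(Same formula on the original sums: (11×2292.7556 − 60.33×394.06) / (11×363.7365 − 60.33²) = 1446.6718 / 361.3926 = 4.0030, matching the given fit.)

Step 3: Change in slope
Δβ₁ = 4.7309 − 4.0030 = +0.7279
Relative change = +0.7279 / 4.0030 × 100% = +18.2%
→ the slope increases when the point is added.

A high-leverage point only changes the slope if it is off the original line; here y = 71.77 is above the original trend, so the slope increases.
In practice: examine leverage (hᵢ) and Cook's distance rather than deleting it automatically; refit with and without it and report both if conclusions differ.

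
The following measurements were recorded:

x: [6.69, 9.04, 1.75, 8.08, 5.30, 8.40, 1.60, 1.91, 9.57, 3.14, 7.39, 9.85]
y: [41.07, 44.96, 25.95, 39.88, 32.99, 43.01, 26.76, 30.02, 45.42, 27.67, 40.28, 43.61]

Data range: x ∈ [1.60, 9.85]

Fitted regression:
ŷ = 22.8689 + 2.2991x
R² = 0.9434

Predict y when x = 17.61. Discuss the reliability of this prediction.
ŷ = 63.3561 (extrapolation — x = 17.61 lies outside [1.60, 9.85], so reliability is low).

Prediction calculation:
ŷ = 22.8689 + 2.2991 × 17.61
ŷ = 63.3561

Reliability:
- Data range: x ∈ [1.60, 9.85]
- Prediction point: x = 17.61 is 7.76 units above the observed range → this is EXTRAPOLATION, not interpolation

Why that matters here:
- Real relationships often flatten, saturate, or turn nonlinear at extremes
- R² describes fit only over the sampled x values; it says nothing about behaviour beyond them
- There are no observations near this x to validate the fitted line there

Report the number if required, but flag clearly that it is an extrapolation.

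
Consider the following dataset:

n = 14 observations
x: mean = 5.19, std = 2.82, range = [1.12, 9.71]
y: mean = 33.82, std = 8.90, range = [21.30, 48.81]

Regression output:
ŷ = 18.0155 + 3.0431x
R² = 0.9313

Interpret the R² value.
R² = 0.9313 means 93.13% of the variation in y is explained by the linear relationship with x. This indicates a strong fit.

R² (coefficient of determination) measures the proportion of variance in y explained by the regression model.

Here R² = 0.9313:
- Explained: 93.13% of the variation in y
- Unexplained (residual): 100% − 93.13% = 6.87%
- Rule of thumb (below 0.3 weak; 0.3 to below 0.7 moderate; 0.7 and above strong) → strong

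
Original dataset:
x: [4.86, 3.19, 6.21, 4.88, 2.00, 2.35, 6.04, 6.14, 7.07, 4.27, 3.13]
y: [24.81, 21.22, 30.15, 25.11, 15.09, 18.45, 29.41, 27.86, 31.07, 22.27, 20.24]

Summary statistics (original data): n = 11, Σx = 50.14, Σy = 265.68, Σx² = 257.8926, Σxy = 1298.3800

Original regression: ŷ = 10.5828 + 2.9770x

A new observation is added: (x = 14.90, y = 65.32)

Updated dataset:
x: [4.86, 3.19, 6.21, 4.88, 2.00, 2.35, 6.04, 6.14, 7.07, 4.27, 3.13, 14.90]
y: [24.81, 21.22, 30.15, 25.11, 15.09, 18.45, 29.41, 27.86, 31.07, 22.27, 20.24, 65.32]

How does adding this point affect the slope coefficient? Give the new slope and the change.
New slope β₁ = 3.7495 versus 2.9770 before: a change of +0.7725 (+25.9%).

x = 14.90 lies well outside the original x-range [2.00, 7.07] (x̄ ≈ 4.56), so this observation has high leverage and can move the slope substantially.

Step 1: Update the sums with the new point (n goes from 11 to 12)
Σx  = 50.14 + 14.90 = 65.04
Σy  = 265.68 + 65.32 = 331.00
Σx² = 257.8926 + 14.90² = 257.8926 + 222.0100 = 479.9026
Σxy = 1298.3800 + 14.90×65.32 = 1298.3800 + 973.2680 = 2271.6480

Step 2: Recompute the slope with b₁ = (nΣxy − ΣxΣy) / (nΣx² − (Σx)²)
Numerator   = 12×2271.6480 − 65.04×331.00 = 27259.7760 − 21528.2400 = 5731.5360
Denominator = 12×479.9026 − 65.04² = 5758.8312 − 4230.2016 = 1528.6296
b₁(new) = 5731.5360 / 1528.6296 = 3.7495

(Same formula on the original sums: (11×1298.3800 − 50.14×265.68) / (11×257.8926 − 50.14²) = 960.9848 / 322.7990 = 2.9770, matching the given fit.)

Step 3: Change in slope
Δβ₁ = 3.7495 − 2.9770 = +0.7725
Relative change = +0.7725 / 2.9770 × 100% = +25.9%
→ the slope increases when the point is added.

Because the point sits above the extension of the original line at a high-leverage x, it tilts the fit up.
In practice: examine leverage (hᵢ) and Cook's distance rather than deleting it automatically.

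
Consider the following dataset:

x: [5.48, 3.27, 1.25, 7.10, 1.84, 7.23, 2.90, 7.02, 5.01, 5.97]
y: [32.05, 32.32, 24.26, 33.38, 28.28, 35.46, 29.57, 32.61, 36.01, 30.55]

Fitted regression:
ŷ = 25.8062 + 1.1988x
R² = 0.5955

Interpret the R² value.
The model explains 59.55% of the variance in y (R² = 0.5955), leaving 40.45% unexplained; the fit is moderate.

The coefficient of determination R² is the fraction of the total variation in y that the fitted line accounts for.

Here R² = 0.5955:
- Explained: 59.55% of the variation in y
- Unexplained (residual): 100% − 59.55% = 40.45%
- Rule of thumb (below 0.3 weak; 0.3 to below 0.7 moderate; 0.7 and above strong) → moderate

Calculation: R² = 1 − (SS_res / SS_tot), where SS_res is the sum of squared residuals and SS_tot the total sum of squares.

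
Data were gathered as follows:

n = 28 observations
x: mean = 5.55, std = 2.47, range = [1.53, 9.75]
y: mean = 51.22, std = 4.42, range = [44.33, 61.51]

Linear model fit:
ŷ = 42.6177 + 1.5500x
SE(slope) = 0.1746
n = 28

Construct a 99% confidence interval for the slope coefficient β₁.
The 99% CI for β₁ is (1.0648, 2.0352)

Confidence interval for the slope:

The 99% CI for β₁ is: β̂₁ ± t*(α/2, n-2) × SE(β̂₁)

Step 1: Find critical t-value
- Confidence level = 0.99
- Degrees of freedom = n - 2 = 28 - 2 = 26
- t*(α/2, 26) = 2.7787

Step 2: Calculate margin of error
Margin = 2.7787 × 0.1746 = 0.4852

Step 3: Construct interval
CI = 1.5500 ± 0.4852
CI = (1.0648, 2.0352)

Interpretation: each one-unit increase in x is associated with a change in mean y of between 1.0648 and 2.0352, with 99% confidence.
Since 0 is outside the interval, a two-sided test at α = 0.01 would reject H₀: β₁ = 0.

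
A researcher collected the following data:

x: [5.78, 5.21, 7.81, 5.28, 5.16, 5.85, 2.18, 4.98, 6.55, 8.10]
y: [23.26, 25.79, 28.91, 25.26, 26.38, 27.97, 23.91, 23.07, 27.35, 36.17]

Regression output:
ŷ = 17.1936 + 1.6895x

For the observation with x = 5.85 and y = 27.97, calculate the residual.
Residual = 0.8928

The residual is the difference between the actual value and the predicted value:

Residual = y - ŷ

Step 1: Calculate predicted value
ŷ = 17.1936 + 1.6895 × 5.85
ŷ = 27.0772

Step 2: Calculate residual
Residual = 27.97 - 27.0772
Residual = 0.8928

Sign check: y > ŷ, so the point is above the line and the fit underestimates here.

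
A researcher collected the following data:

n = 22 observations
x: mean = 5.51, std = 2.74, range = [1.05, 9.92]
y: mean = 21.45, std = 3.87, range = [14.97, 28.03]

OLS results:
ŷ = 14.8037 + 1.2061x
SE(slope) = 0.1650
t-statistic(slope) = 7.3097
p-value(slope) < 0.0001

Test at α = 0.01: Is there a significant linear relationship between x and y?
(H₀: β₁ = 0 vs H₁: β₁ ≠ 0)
Since p-value < 0.0001 < α = 0.01, reject H₀ — the slope is significantly different from 0.

Hypothesis test for the slope coefficient:

H₀: β₁ = 0 (no linear relationship)
H₁: β₁ ≠ 0 (linear relationship exists)

Test statistic: t = β̂₁ / SE(β̂₁) = 1.2061 / 0.1650 = 7.3097

p < 0.0001: how often a slope estimate this far from 0 (in SE units) would arise by chance if β₁ were truly 0.

Decision rule: reject H₀ if p-value < α.
p-value < 0.0001 < α = 0.01 → reject H₀.

Conclusion: the linear association between x and y is significant at the 1% level.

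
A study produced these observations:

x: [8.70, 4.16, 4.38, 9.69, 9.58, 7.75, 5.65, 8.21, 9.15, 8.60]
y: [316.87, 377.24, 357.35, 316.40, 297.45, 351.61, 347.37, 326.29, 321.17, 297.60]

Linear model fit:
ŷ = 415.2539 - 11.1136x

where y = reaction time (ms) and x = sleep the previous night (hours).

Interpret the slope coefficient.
An increase of one hour in sleep is associated with a 11.1136 ms decrease in predicted reaction time.

The slope coefficient β₁ = -11.1136 represents the marginal effect of sleep on reaction time.

Interpretation:
- Sleep up by 1 hour → predicted reaction time decreases by 11.1136 ms
- This is a linear approximation: the same per-unit change is assumed across the whole observed x range

(β₀ = 415.2539 is the fitted value at x = 0 and is not part of the slope interpretation.)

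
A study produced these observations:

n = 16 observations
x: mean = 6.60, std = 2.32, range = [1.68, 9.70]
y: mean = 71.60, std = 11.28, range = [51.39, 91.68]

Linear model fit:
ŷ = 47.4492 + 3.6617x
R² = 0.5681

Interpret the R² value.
About 56.81% of the variability in y is accounted for by the regression on x (R² = 0.5681) — a moderate linear fit.

R² = 1 − SS_res/SS_tot compares the residual scatter to the total scatter of y about its mean.

Here R² = 0.5681:
- Explained: 56.81% of the variation in y
- Unexplained (residual): 100% − 56.81% = 43.19%
- Rule of thumb (below 0.3 weak; 0.3 to below 0.7 moderate; 0.7 and above strong) → moderate

Calculation: R² = 1 − (SS_res / SS_tot), where SS_res is the sum of squared residuals and SS_tot the total sum of squares.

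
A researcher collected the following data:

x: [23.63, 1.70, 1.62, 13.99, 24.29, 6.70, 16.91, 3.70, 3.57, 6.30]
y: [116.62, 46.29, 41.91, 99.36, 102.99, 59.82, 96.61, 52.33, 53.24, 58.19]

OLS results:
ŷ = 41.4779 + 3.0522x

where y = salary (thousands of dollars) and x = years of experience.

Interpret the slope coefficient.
An increase of one year in experience is associated with a 3.0522 thousand dollars increase in predicted salary.

β₁ = 3.0522 is the change in predicted salary (thousand dollars) per additional year of experience.

Interpretation:
- Experience up by 1 year → predicted salary increases by 3.0522 thousand dollars
- This is a linear approximation: the same per-unit change is assumed across the whole observed x range
- The sign (+) gives the direction; the magnitude 3.0522 gives the size of the effect per year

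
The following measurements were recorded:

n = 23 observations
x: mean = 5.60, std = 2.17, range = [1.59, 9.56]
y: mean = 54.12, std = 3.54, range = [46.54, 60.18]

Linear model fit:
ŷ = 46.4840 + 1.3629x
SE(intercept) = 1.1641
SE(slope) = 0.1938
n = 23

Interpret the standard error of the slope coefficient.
SE(slope) = 0.1938 measures the uncertainty in the estimated slope. The coefficient is estimated precisely (SE/|β̂₁| = 14.2%).

What SE measures:
- The standard error quantifies the sampling variability of the coefficient estimate
- It is the estimated standard deviation of β̂₁ across hypothetical repeated samples of the same size
- Smaller SE → more precise estimate

Relative precision:
- SE / |β̂₁| = 0.1938 / 1.3629 = 14.2%
- Rule of thumb (under 20%: precise; 20% to under 50%: moderately precise; 50% or more: imprecise) → precise

Rough 95% range (±2 SE): 1.3629 ± 0.3876 → (0.9753, 1.7505).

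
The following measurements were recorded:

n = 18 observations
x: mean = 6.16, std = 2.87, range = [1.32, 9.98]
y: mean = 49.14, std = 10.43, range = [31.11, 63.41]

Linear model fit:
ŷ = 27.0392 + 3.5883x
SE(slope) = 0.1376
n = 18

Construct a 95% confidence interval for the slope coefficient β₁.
The 95% CI for β₁ is (3.2966, 3.8800)

Confidence interval for the slope:

The 95% CI for β₁ is: β̂₁ ± t*(α/2, n-2) × SE(β̂₁)

Step 1: Find critical t-value
- Confidence level = 0.95
- Degrees of freedom = n - 2 = 18 - 2 = 16
- t*(α/2, 16) = 2.1199

Step 2: Calculate margin of error
Margin = 2.1199 × 0.1376 = 0.2917

Step 3: Construct interval
CI = 3.5883 ± 0.2917
CI = (3.2966, 3.8800)

Interpretation: intervals built this way capture the true β₁ in 95% of repeated samples; here the plausible range for the per-unit effect of x on y is 3.2966 to 3.8800.
The interval does not include 0, suggesting a significant linear relationship.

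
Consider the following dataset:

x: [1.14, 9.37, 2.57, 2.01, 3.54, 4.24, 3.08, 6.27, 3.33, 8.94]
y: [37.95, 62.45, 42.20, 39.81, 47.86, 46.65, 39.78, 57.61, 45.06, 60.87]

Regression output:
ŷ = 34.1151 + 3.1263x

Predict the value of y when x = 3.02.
ŷ = 43.5565

Plug x = 3.02 into the fitted line:

ŷ = 34.1151 + 3.1263 × 3.02
ŷ = 34.1151 + 9.4414
ŷ = 43.5565

This is a point prediction; actual observations scatter around it by roughly the residual standard deviation.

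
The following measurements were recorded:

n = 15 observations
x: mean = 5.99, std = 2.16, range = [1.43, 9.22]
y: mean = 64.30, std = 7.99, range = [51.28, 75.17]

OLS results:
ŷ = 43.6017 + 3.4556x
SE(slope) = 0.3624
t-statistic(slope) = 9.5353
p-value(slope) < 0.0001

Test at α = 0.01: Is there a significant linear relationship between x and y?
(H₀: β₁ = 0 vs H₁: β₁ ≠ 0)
p-value < 0.0001 < α = 0.01, so we reject H₀. The relationship is significant.

Hypothesis test for the slope coefficient:

H₀: β₁ = 0 (no linear relationship)
H₁: β₁ ≠ 0 (linear relationship exists)

Test statistic: t = β̂₁ / SE(β̂₁) = 3.4556 / 0.3624 = 9.5353

With df = 13, the two-sided p-value for |t| = 9.5353 is <0.0001.

Decision rule: reject H₀ if p-value < α.
p-value < 0.0001 < α = 0.01 → reject H₀.

At α = 0.01 the data do provide convincing evidence of a nonzero slope.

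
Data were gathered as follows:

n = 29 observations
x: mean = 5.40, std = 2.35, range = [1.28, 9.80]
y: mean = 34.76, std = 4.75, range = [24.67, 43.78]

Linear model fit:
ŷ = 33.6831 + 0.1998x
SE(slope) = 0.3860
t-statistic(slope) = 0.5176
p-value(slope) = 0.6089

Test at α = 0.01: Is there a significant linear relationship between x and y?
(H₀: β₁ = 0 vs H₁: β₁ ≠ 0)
Since p-value = 0.6089 ≥ α = 0.01, fail to reject H₀ — the slope is not significantly different from 0.

Hypothesis test for the slope coefficient:

H₀: β₁ = 0 (no linear relationship)
H₁: β₁ ≠ 0 (linear relationship exists)

Test statistic: t = β̂₁ / SE(β̂₁) = 0.1998 / 0.3860 = 0.5176

p = 0.6089: how often a slope estimate this far from 0 (in SE units) would arise by chance if β₁ were truly 0.

Decision rule: reject H₀ if p-value < α.
p-value = 0.6089 ≥ α = 0.01 → fail to reject H₀.

At α = 0.01 the data do not provide convincing evidence of a nonzero slope.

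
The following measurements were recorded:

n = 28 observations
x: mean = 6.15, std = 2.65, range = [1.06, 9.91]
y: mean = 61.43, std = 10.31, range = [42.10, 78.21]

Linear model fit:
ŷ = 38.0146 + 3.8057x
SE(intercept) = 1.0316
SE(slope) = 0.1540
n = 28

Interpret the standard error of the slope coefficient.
The slope 3.8057 is pinned down to within about ±0.1540 (one SE) by these data — relative uncertainty 4.0%, i.e. precise.

What SE measures:
- The standard error quantifies the sampling variability of the coefficient estimate
- It is the estimated standard deviation of β̂₁ across hypothetical repeated samples of the same size
- Smaller SE → more precise estimate

Relative precision:
- SE / |β̂₁| = 0.1540 / 3.8057 = 4.0%
- Rule of thumb (under 20%: precise; 20% to under 50%: moderately precise; 50% or more: imprecise) → precise

Link to interval estimation: a confidence interval for β₁ is β̂₁ ± t* × 0.1540, so SE sets the half-width per unit of t*.

What drives SE(β̂₁): more residual scatter → larger SE; wider spread of x values → smaller SE; larger n (here n = 28) → smaller SE.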